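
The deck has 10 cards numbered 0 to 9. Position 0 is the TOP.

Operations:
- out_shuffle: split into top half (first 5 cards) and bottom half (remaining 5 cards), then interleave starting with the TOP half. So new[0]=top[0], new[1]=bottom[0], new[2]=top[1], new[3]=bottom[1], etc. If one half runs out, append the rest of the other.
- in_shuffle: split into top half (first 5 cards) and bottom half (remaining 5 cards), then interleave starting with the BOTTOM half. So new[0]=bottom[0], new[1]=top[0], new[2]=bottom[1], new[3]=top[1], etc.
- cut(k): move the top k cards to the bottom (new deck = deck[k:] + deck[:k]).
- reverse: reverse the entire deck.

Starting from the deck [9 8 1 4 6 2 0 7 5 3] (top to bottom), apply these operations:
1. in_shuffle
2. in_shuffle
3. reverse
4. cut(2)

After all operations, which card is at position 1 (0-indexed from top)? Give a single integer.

After op 1 (in_shuffle): [2 9 0 8 7 1 5 4 3 6]
After op 2 (in_shuffle): [1 2 5 9 4 0 3 8 6 7]
After op 3 (reverse): [7 6 8 3 0 4 9 5 2 1]
After op 4 (cut(2)): [8 3 0 4 9 5 2 1 7 6]
Position 1: card 3.

Answer: 3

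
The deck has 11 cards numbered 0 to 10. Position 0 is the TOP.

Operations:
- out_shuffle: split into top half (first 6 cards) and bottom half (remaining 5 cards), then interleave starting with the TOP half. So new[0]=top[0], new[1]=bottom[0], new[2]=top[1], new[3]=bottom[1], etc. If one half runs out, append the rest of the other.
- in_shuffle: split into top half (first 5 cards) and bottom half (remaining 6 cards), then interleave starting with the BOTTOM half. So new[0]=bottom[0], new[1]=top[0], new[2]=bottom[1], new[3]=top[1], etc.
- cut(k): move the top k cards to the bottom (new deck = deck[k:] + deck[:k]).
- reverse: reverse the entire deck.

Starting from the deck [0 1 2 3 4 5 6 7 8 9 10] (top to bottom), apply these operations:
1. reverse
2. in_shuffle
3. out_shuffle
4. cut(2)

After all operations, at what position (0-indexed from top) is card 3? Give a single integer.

After op 1 (reverse): [10 9 8 7 6 5 4 3 2 1 0]
After op 2 (in_shuffle): [5 10 4 9 3 8 2 7 1 6 0]
After op 3 (out_shuffle): [5 2 10 7 4 1 9 6 3 0 8]
After op 4 (cut(2)): [10 7 4 1 9 6 3 0 8 5 2]
Card 3 is at position 6.

Answer: 6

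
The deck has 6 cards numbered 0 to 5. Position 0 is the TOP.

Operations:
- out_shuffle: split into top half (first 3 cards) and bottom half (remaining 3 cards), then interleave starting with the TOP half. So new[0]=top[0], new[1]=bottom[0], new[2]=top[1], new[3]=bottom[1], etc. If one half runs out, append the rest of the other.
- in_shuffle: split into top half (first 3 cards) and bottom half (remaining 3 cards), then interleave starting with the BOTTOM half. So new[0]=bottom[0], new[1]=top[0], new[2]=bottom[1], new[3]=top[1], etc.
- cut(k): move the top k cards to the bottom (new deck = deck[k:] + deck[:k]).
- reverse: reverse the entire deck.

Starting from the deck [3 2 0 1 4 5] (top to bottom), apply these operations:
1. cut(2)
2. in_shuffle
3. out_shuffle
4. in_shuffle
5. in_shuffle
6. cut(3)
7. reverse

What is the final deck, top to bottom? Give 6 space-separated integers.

After op 1 (cut(2)): [0 1 4 5 3 2]
After op 2 (in_shuffle): [5 0 3 1 2 4]
After op 3 (out_shuffle): [5 1 0 2 3 4]
After op 4 (in_shuffle): [2 5 3 1 4 0]
After op 5 (in_shuffle): [1 2 4 5 0 3]
After op 6 (cut(3)): [5 0 3 1 2 4]
After op 7 (reverse): [4 2 1 3 0 5]

Answer: 4 2 1 3 0 5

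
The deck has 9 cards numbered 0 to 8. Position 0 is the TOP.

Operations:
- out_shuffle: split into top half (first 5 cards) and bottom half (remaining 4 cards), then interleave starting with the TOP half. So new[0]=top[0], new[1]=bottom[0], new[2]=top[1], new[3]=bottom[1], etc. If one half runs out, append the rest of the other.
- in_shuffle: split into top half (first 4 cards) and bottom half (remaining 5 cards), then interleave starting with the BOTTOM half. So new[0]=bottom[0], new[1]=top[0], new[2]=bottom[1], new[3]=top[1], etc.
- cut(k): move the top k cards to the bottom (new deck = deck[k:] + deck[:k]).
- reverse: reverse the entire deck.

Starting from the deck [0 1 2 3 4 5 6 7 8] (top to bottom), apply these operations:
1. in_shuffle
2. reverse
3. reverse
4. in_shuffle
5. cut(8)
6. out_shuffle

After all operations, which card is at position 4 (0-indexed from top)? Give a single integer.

Answer: 4

Derivation:
After op 1 (in_shuffle): [4 0 5 1 6 2 7 3 8]
After op 2 (reverse): [8 3 7 2 6 1 5 0 4]
After op 3 (reverse): [4 0 5 1 6 2 7 3 8]
After op 4 (in_shuffle): [6 4 2 0 7 5 3 1 8]
After op 5 (cut(8)): [8 6 4 2 0 7 5 3 1]
After op 6 (out_shuffle): [8 7 6 5 4 3 2 1 0]
Position 4: card 4.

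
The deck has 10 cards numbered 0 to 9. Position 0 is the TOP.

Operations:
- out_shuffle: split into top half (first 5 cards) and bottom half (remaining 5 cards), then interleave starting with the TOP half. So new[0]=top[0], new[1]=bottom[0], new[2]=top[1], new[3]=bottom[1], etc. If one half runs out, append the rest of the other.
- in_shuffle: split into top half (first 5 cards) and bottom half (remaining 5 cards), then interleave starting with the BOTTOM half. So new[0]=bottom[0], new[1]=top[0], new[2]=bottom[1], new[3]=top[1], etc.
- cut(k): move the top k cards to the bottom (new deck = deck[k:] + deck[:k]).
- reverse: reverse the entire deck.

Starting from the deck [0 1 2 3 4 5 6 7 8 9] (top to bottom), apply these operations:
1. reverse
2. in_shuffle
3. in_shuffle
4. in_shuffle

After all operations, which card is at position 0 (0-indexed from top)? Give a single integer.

After op 1 (reverse): [9 8 7 6 5 4 3 2 1 0]
After op 2 (in_shuffle): [4 9 3 8 2 7 1 6 0 5]
After op 3 (in_shuffle): [7 4 1 9 6 3 0 8 5 2]
After op 4 (in_shuffle): [3 7 0 4 8 1 5 9 2 6]
Position 0: card 3.

Answer: 3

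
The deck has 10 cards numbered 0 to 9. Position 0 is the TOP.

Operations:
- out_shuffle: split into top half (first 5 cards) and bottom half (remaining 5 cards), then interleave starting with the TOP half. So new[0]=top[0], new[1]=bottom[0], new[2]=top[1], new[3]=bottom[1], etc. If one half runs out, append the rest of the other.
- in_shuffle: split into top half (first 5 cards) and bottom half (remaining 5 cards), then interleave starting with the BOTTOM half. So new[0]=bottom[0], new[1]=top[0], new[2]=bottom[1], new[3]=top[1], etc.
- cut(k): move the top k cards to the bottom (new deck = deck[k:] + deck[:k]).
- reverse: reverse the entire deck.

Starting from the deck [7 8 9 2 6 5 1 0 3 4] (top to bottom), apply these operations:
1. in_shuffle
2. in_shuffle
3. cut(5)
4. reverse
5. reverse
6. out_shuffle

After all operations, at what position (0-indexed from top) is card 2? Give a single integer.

After op 1 (in_shuffle): [5 7 1 8 0 9 3 2 4 6]
After op 2 (in_shuffle): [9 5 3 7 2 1 4 8 6 0]
After op 3 (cut(5)): [1 4 8 6 0 9 5 3 7 2]
After op 4 (reverse): [2 7 3 5 9 0 6 8 4 1]
After op 5 (reverse): [1 4 8 6 0 9 5 3 7 2]
After op 6 (out_shuffle): [1 9 4 5 8 3 6 7 0 2]
Card 2 is at position 9.

Answer: 9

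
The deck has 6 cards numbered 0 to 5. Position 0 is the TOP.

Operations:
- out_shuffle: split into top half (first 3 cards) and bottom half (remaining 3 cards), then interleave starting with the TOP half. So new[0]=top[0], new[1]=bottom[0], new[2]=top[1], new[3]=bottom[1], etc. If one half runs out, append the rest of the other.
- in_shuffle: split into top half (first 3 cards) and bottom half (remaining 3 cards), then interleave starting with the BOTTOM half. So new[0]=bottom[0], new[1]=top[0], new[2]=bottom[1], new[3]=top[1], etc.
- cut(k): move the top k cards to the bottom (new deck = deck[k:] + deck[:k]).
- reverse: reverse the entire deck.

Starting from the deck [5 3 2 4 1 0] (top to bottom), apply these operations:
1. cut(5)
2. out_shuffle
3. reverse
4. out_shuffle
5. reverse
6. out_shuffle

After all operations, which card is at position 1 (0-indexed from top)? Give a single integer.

After op 1 (cut(5)): [0 5 3 2 4 1]
After op 2 (out_shuffle): [0 2 5 4 3 1]
After op 3 (reverse): [1 3 4 5 2 0]
After op 4 (out_shuffle): [1 5 3 2 4 0]
After op 5 (reverse): [0 4 2 3 5 1]
After op 6 (out_shuffle): [0 3 4 5 2 1]
Position 1: card 3.

Answer: 3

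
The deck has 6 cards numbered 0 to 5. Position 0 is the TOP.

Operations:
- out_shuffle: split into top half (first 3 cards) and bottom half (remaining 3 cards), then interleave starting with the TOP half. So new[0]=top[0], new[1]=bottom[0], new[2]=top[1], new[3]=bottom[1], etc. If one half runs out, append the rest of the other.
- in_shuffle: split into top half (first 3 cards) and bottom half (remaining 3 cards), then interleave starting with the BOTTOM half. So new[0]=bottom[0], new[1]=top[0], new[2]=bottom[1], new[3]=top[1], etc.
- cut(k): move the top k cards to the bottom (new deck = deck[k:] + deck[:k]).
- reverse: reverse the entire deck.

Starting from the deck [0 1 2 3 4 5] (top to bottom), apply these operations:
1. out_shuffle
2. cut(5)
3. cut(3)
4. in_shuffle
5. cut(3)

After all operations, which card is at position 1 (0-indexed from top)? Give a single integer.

Answer: 3

Derivation:
After op 1 (out_shuffle): [0 3 1 4 2 5]
After op 2 (cut(5)): [5 0 3 1 4 2]
After op 3 (cut(3)): [1 4 2 5 0 3]
After op 4 (in_shuffle): [5 1 0 4 3 2]
After op 5 (cut(3)): [4 3 2 5 1 0]
Position 1: card 3.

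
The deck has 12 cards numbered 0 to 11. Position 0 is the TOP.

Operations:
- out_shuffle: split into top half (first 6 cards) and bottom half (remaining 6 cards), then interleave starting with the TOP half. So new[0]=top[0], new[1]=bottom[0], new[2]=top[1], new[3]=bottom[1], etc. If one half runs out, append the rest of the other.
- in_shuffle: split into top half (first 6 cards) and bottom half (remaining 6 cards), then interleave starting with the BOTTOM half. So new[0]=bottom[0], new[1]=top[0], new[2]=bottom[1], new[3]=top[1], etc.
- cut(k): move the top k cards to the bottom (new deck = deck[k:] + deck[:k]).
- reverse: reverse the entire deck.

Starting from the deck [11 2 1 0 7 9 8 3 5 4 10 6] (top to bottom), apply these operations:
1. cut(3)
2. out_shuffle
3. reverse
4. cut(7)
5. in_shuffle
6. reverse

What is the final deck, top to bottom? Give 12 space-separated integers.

Answer: 1 6 0 8 4 11 7 3 10 2 9 5

Derivation:
After op 1 (cut(3)): [0 7 9 8 3 5 4 10 6 11 2 1]
After op 2 (out_shuffle): [0 4 7 10 9 6 8 11 3 2 5 1]
After op 3 (reverse): [1 5 2 3 11 8 6 9 10 7 4 0]
After op 4 (cut(7)): [9 10 7 4 0 1 5 2 3 11 8 6]
After op 5 (in_shuffle): [5 9 2 10 3 7 11 4 8 0 6 1]
After op 6 (reverse): [1 6 0 8 4 11 7 3 10 2 9 5]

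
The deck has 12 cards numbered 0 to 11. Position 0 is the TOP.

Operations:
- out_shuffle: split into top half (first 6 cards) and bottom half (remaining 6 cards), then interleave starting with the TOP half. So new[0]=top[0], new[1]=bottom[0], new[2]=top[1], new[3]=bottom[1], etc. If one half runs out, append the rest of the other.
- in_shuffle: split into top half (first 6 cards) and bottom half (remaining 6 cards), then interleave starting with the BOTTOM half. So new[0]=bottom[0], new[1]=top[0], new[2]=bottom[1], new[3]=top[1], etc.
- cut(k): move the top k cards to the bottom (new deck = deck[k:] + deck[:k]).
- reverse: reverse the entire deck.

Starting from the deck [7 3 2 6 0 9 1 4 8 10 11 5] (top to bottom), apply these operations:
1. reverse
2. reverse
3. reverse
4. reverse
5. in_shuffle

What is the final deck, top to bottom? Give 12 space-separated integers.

After op 1 (reverse): [5 11 10 8 4 1 9 0 6 2 3 7]
After op 2 (reverse): [7 3 2 6 0 9 1 4 8 10 11 5]
After op 3 (reverse): [5 11 10 8 4 1 9 0 6 2 3 7]
After op 4 (reverse): [7 3 2 6 0 9 1 4 8 10 11 5]
After op 5 (in_shuffle): [1 7 4 3 8 2 10 6 11 0 5 9]

Answer: 1 7 4 3 8 2 10 6 11 0 5 9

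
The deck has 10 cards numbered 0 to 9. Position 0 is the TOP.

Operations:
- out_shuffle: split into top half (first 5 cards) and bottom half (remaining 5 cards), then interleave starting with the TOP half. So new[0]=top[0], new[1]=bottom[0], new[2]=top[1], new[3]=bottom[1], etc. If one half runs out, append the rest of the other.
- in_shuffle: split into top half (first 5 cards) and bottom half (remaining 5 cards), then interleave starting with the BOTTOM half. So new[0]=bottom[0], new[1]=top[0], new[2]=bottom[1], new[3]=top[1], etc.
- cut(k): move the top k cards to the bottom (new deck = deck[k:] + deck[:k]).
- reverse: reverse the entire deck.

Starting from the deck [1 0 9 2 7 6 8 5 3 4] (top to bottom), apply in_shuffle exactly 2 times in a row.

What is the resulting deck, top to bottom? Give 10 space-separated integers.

Answer: 9 6 3 1 2 8 4 0 7 5

Derivation:
After op 1 (in_shuffle): [6 1 8 0 5 9 3 2 4 7]
After op 2 (in_shuffle): [9 6 3 1 2 8 4 0 7 5]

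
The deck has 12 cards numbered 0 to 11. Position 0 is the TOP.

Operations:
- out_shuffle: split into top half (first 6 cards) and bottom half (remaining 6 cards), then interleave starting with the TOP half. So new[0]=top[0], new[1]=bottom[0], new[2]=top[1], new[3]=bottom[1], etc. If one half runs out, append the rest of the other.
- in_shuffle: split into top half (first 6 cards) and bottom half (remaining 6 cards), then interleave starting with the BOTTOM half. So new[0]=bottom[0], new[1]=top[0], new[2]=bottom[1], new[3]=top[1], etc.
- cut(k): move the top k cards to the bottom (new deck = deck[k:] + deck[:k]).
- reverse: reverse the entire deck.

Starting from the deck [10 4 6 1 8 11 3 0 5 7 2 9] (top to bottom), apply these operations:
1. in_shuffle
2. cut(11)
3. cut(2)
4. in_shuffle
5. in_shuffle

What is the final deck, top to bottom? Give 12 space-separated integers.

After op 1 (in_shuffle): [3 10 0 4 5 6 7 1 2 8 9 11]
After op 2 (cut(11)): [11 3 10 0 4 5 6 7 1 2 8 9]
After op 3 (cut(2)): [10 0 4 5 6 7 1 2 8 9 11 3]
After op 4 (in_shuffle): [1 10 2 0 8 4 9 5 11 6 3 7]
After op 5 (in_shuffle): [9 1 5 10 11 2 6 0 3 8 7 4]

Answer: 9 1 5 10 11 2 6 0 3 8 7 4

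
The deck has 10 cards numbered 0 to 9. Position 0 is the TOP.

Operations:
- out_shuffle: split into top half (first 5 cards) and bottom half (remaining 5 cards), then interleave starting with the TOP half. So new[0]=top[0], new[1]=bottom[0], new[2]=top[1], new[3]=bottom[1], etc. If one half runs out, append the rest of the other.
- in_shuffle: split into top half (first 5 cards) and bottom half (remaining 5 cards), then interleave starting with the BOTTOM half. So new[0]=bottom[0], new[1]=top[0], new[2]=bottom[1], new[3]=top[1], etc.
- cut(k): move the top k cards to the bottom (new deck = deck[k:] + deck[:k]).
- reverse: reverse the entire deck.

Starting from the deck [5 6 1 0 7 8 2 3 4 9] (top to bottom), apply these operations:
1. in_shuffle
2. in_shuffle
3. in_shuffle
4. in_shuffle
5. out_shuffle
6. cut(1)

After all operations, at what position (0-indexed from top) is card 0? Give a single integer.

After op 1 (in_shuffle): [8 5 2 6 3 1 4 0 9 7]
After op 2 (in_shuffle): [1 8 4 5 0 2 9 6 7 3]
After op 3 (in_shuffle): [2 1 9 8 6 4 7 5 3 0]
After op 4 (in_shuffle): [4 2 7 1 5 9 3 8 0 6]
After op 5 (out_shuffle): [4 9 2 3 7 8 1 0 5 6]
After op 6 (cut(1)): [9 2 3 7 8 1 0 5 6 4]
Card 0 is at position 6.

Answer: 6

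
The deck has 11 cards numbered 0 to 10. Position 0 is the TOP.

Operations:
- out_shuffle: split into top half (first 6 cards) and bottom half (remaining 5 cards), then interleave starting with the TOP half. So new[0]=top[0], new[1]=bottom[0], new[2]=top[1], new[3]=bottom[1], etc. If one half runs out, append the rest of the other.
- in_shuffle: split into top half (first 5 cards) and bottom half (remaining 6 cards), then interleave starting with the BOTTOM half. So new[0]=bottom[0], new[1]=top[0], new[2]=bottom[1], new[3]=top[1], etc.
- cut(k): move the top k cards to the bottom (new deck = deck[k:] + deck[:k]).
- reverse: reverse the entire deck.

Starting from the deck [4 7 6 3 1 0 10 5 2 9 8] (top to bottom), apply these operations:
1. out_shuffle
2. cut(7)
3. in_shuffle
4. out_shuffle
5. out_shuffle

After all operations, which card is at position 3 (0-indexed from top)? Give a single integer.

After op 1 (out_shuffle): [4 10 7 5 6 2 3 9 1 8 0]
After op 2 (cut(7)): [9 1 8 0 4 10 7 5 6 2 3]
After op 3 (in_shuffle): [10 9 7 1 5 8 6 0 2 4 3]
After op 4 (out_shuffle): [10 6 9 0 7 2 1 4 5 3 8]
After op 5 (out_shuffle): [10 1 6 4 9 5 0 3 7 8 2]
Position 3: card 4.

Answer: 4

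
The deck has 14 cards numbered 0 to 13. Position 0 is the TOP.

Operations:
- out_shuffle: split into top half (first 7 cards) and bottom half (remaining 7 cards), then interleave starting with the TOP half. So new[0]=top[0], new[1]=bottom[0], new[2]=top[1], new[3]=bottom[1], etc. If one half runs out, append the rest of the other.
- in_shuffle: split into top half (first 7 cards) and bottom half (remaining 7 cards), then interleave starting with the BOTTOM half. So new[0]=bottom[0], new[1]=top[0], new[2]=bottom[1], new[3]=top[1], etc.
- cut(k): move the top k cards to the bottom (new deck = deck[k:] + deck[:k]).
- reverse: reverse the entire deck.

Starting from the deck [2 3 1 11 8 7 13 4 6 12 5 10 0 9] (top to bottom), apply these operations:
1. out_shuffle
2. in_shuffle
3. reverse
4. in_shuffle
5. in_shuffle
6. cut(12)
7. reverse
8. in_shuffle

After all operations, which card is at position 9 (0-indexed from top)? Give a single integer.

After op 1 (out_shuffle): [2 4 3 6 1 12 11 5 8 10 7 0 13 9]
After op 2 (in_shuffle): [5 2 8 4 10 3 7 6 0 1 13 12 9 11]
After op 3 (reverse): [11 9 12 13 1 0 6 7 3 10 4 8 2 5]
After op 4 (in_shuffle): [7 11 3 9 10 12 4 13 8 1 2 0 5 6]
After op 5 (in_shuffle): [13 7 8 11 1 3 2 9 0 10 5 12 6 4]
After op 6 (cut(12)): [6 4 13 7 8 11 1 3 2 9 0 10 5 12]
After op 7 (reverse): [12 5 10 0 9 2 3 1 11 8 7 13 4 6]
After op 8 (in_shuffle): [1 12 11 5 8 10 7 0 13 9 4 2 6 3]
Position 9: card 9.

Answer: 9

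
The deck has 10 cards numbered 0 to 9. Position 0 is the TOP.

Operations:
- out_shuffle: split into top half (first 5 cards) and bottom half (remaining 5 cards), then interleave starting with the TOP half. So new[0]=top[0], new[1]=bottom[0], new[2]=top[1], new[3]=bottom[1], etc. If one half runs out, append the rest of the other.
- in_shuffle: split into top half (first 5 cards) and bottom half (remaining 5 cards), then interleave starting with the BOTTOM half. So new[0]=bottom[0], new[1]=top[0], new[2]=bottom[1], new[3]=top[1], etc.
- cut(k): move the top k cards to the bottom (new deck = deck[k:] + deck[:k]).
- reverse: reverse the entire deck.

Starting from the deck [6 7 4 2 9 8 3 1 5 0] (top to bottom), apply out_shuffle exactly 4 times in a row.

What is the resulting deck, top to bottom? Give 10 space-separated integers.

Answer: 6 9 5 2 1 4 3 7 8 0

Derivation:
After op 1 (out_shuffle): [6 8 7 3 4 1 2 5 9 0]
After op 2 (out_shuffle): [6 1 8 2 7 5 3 9 4 0]
After op 3 (out_shuffle): [6 5 1 3 8 9 2 4 7 0]
After op 4 (out_shuffle): [6 9 5 2 1 4 3 7 8 0]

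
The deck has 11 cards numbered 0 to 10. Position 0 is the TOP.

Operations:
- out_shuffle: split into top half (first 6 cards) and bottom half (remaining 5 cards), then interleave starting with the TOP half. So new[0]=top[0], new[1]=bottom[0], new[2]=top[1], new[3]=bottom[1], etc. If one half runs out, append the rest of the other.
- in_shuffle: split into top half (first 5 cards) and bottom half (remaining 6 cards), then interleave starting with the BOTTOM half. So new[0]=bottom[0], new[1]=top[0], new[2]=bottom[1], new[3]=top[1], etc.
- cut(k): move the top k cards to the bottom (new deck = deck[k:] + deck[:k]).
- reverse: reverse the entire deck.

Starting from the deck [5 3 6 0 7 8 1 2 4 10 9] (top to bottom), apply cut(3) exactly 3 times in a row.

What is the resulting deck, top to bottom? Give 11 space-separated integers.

Answer: 10 9 5 3 6 0 7 8 1 2 4

Derivation:
After op 1 (cut(3)): [0 7 8 1 2 4 10 9 5 3 6]
After op 2 (cut(3)): [1 2 4 10 9 5 3 6 0 7 8]
After op 3 (cut(3)): [10 9 5 3 6 0 7 8 1 2 4]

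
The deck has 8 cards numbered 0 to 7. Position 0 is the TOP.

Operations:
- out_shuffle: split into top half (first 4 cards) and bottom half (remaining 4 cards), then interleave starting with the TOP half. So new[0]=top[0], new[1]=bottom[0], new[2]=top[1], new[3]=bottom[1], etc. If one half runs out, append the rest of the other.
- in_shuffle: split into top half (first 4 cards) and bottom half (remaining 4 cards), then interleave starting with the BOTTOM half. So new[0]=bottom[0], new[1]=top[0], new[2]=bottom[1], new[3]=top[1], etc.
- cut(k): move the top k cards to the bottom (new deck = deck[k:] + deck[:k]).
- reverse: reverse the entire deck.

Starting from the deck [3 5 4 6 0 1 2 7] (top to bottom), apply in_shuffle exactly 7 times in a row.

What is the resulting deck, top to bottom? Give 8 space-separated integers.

Answer: 0 3 1 5 2 4 7 6

Derivation:
After op 1 (in_shuffle): [0 3 1 5 2 4 7 6]
After op 2 (in_shuffle): [2 0 4 3 7 1 6 5]
After op 3 (in_shuffle): [7 2 1 0 6 4 5 3]
After op 4 (in_shuffle): [6 7 4 2 5 1 3 0]
After op 5 (in_shuffle): [5 6 1 7 3 4 0 2]
After op 6 (in_shuffle): [3 5 4 6 0 1 2 7]
After op 7 (in_shuffle): [0 3 1 5 2 4 7 6]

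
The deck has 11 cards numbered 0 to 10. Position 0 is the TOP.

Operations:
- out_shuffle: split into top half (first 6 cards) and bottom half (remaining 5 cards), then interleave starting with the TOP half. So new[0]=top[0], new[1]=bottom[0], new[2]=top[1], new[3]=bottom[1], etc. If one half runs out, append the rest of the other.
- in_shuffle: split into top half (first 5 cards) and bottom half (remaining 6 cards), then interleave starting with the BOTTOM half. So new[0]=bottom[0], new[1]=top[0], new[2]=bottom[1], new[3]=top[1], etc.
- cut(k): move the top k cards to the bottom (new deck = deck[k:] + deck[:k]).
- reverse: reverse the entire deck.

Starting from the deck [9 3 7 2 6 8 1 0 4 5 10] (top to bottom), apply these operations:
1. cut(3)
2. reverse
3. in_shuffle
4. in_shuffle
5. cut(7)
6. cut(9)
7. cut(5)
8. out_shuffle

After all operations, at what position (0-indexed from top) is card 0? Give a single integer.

After op 1 (cut(3)): [2 6 8 1 0 4 5 10 9 3 7]
After op 2 (reverse): [7 3 9 10 5 4 0 1 8 6 2]
After op 3 (in_shuffle): [4 7 0 3 1 9 8 10 6 5 2]
After op 4 (in_shuffle): [9 4 8 7 10 0 6 3 5 1 2]
After op 5 (cut(7)): [3 5 1 2 9 4 8 7 10 0 6]
After op 6 (cut(9)): [0 6 3 5 1 2 9 4 8 7 10]
After op 7 (cut(5)): [2 9 4 8 7 10 0 6 3 5 1]
After op 8 (out_shuffle): [2 0 9 6 4 3 8 5 7 1 10]
Card 0 is at position 1.

Answer: 1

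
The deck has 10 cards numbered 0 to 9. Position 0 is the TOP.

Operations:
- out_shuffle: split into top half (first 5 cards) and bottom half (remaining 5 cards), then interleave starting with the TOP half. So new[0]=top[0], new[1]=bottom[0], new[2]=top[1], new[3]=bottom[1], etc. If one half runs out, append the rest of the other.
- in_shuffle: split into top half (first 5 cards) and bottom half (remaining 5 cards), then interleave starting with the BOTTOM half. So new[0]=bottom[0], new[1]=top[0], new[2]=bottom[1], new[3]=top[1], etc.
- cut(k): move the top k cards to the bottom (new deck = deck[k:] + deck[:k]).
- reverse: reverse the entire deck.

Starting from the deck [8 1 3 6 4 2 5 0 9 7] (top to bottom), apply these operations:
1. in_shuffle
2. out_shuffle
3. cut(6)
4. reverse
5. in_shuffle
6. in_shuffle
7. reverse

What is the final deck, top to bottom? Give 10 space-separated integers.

Answer: 0 3 5 1 4 8 6 7 2 9

Derivation:
After op 1 (in_shuffle): [2 8 5 1 0 3 9 6 7 4]
After op 2 (out_shuffle): [2 3 8 9 5 6 1 7 0 4]
After op 3 (cut(6)): [1 7 0 4 2 3 8 9 5 6]
After op 4 (reverse): [6 5 9 8 3 2 4 0 7 1]
After op 5 (in_shuffle): [2 6 4 5 0 9 7 8 1 3]
After op 6 (in_shuffle): [9 2 7 6 8 4 1 5 3 0]
After op 7 (reverse): [0 3 5 1 4 8 6 7 2 9]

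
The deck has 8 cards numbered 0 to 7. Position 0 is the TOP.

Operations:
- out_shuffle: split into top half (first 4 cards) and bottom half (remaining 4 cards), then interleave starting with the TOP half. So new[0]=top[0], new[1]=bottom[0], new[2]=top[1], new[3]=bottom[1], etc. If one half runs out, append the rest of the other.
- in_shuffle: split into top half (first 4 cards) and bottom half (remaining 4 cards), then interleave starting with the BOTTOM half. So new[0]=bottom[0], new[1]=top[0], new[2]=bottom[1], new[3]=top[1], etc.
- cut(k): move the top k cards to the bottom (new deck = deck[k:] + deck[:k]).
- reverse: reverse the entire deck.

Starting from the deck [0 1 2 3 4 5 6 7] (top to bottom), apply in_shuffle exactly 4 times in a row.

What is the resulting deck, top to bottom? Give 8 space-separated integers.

After op 1 (in_shuffle): [4 0 5 1 6 2 7 3]
After op 2 (in_shuffle): [6 4 2 0 7 5 3 1]
After op 3 (in_shuffle): [7 6 5 4 3 2 1 0]
After op 4 (in_shuffle): [3 7 2 6 1 5 0 4]

Answer: 3 7 2 6 1 5 0 4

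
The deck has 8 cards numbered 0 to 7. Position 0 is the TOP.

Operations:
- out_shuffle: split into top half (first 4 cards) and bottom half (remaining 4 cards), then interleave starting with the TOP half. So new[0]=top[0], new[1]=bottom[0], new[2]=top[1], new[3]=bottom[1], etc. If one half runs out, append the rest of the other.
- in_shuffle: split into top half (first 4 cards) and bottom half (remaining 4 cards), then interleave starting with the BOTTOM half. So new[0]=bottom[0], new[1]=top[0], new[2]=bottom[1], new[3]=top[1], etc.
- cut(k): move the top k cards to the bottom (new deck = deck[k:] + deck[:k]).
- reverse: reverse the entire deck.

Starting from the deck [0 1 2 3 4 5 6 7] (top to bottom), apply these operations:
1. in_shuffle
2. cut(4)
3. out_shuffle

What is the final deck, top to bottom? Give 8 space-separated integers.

After op 1 (in_shuffle): [4 0 5 1 6 2 7 3]
After op 2 (cut(4)): [6 2 7 3 4 0 5 1]
After op 3 (out_shuffle): [6 4 2 0 7 5 3 1]

Answer: 6 4 2 0 7 5 3 1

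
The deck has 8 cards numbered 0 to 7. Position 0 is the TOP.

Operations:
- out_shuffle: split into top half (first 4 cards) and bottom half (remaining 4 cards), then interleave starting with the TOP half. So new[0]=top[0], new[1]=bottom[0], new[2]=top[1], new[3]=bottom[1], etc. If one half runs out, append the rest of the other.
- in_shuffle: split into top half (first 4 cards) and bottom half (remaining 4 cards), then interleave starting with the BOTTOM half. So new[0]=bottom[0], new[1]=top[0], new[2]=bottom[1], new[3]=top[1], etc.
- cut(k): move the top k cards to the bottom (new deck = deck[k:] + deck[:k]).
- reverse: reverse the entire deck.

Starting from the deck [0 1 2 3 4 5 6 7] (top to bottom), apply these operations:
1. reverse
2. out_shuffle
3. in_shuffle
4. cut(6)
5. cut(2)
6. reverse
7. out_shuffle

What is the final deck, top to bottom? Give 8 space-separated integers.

After op 1 (reverse): [7 6 5 4 3 2 1 0]
After op 2 (out_shuffle): [7 3 6 2 5 1 4 0]
After op 3 (in_shuffle): [5 7 1 3 4 6 0 2]
After op 4 (cut(6)): [0 2 5 7 1 3 4 6]
After op 5 (cut(2)): [5 7 1 3 4 6 0 2]
After op 6 (reverse): [2 0 6 4 3 1 7 5]
After op 7 (out_shuffle): [2 3 0 1 6 7 4 5]

Answer: 2 3 0 1 6 7 4 5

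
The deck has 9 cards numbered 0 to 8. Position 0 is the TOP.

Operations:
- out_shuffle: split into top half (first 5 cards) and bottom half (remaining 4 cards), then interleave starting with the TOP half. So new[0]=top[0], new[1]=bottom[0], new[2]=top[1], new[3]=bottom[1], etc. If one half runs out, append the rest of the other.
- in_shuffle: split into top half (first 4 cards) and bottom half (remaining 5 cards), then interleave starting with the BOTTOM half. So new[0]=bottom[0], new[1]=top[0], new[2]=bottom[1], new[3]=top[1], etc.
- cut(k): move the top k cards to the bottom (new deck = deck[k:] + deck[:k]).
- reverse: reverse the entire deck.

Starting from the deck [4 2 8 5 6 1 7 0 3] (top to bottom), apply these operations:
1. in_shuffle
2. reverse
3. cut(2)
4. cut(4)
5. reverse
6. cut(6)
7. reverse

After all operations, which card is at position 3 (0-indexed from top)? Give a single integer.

Answer: 8

Derivation:
After op 1 (in_shuffle): [6 4 1 2 7 8 0 5 3]
After op 2 (reverse): [3 5 0 8 7 2 1 4 6]
After op 3 (cut(2)): [0 8 7 2 1 4 6 3 5]
After op 4 (cut(4)): [1 4 6 3 5 0 8 7 2]
After op 5 (reverse): [2 7 8 0 5 3 6 4 1]
After op 6 (cut(6)): [6 4 1 2 7 8 0 5 3]
After op 7 (reverse): [3 5 0 8 7 2 1 4 6]
Position 3: card 8.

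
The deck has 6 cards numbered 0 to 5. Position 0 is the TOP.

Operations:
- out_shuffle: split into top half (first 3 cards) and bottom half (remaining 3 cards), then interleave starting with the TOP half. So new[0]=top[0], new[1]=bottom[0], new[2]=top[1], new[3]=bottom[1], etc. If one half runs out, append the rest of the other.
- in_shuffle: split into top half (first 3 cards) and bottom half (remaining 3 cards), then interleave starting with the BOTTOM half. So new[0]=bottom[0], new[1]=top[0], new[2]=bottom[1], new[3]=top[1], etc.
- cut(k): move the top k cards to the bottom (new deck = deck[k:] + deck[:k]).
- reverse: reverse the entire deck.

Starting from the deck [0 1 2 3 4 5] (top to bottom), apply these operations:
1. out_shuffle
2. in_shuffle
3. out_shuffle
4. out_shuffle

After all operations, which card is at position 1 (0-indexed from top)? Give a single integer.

After op 1 (out_shuffle): [0 3 1 4 2 5]
After op 2 (in_shuffle): [4 0 2 3 5 1]
After op 3 (out_shuffle): [4 3 0 5 2 1]
After op 4 (out_shuffle): [4 5 3 2 0 1]
Position 1: card 5.

Answer: 5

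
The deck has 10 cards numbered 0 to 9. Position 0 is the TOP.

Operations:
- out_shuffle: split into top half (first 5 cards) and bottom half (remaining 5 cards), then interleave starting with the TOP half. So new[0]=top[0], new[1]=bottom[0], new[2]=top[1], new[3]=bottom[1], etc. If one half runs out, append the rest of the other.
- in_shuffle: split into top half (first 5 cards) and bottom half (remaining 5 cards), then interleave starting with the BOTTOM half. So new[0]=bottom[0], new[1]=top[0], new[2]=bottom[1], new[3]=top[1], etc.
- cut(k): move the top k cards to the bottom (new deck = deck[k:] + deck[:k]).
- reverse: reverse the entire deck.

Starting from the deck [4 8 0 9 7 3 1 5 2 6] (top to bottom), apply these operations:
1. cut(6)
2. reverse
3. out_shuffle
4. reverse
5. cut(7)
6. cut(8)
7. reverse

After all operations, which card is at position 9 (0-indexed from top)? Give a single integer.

After op 1 (cut(6)): [1 5 2 6 4 8 0 9 7 3]
After op 2 (reverse): [3 7 9 0 8 4 6 2 5 1]
After op 3 (out_shuffle): [3 4 7 6 9 2 0 5 8 1]
After op 4 (reverse): [1 8 5 0 2 9 6 7 4 3]
After op 5 (cut(7)): [7 4 3 1 8 5 0 2 9 6]
After op 6 (cut(8)): [9 6 7 4 3 1 8 5 0 2]
After op 7 (reverse): [2 0 5 8 1 3 4 7 6 9]
Position 9: card 9.

Answer: 9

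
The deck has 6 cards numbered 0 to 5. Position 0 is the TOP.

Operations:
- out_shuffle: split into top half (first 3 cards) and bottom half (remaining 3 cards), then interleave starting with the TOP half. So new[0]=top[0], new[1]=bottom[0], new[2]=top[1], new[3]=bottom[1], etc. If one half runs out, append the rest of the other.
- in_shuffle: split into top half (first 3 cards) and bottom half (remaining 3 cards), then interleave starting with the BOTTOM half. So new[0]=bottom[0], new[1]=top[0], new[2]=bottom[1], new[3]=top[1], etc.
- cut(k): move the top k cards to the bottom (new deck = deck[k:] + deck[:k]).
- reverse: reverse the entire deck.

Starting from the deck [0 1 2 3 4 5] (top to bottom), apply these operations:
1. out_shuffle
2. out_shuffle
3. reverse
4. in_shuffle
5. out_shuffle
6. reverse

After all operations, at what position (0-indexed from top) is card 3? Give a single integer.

Answer: 5

Derivation:
After op 1 (out_shuffle): [0 3 1 4 2 5]
After op 2 (out_shuffle): [0 4 3 2 1 5]
After op 3 (reverse): [5 1 2 3 4 0]
After op 4 (in_shuffle): [3 5 4 1 0 2]
After op 5 (out_shuffle): [3 1 5 0 4 2]
After op 6 (reverse): [2 4 0 5 1 3]
Card 3 is at position 5.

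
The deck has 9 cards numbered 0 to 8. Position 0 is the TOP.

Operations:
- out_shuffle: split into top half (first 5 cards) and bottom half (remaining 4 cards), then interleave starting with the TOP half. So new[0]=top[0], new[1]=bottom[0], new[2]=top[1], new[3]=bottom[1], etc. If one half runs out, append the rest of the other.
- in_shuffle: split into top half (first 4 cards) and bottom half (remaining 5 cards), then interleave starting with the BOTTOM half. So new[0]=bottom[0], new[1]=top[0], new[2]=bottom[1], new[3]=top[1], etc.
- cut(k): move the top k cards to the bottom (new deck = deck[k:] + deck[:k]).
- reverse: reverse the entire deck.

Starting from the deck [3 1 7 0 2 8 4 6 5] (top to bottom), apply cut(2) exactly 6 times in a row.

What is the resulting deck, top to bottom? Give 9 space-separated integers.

After op 1 (cut(2)): [7 0 2 8 4 6 5 3 1]
After op 2 (cut(2)): [2 8 4 6 5 3 1 7 0]
After op 3 (cut(2)): [4 6 5 3 1 7 0 2 8]
After op 4 (cut(2)): [5 3 1 7 0 2 8 4 6]
After op 5 (cut(2)): [1 7 0 2 8 4 6 5 3]
After op 6 (cut(2)): [0 2 8 4 6 5 3 1 7]

Answer: 0 2 8 4 6 5 3 1 7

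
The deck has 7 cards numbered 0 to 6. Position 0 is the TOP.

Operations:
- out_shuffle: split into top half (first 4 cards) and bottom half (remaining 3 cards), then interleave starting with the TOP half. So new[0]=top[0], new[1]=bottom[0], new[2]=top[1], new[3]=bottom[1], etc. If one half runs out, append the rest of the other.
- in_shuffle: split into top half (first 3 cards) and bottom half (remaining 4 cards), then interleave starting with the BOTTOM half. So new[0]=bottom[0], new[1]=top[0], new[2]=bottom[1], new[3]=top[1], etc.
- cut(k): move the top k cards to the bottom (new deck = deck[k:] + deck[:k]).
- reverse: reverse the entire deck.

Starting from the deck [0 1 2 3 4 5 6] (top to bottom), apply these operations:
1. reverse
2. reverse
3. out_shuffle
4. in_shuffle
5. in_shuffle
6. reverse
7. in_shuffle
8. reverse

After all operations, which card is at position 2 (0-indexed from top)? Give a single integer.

Answer: 5

Derivation:
After op 1 (reverse): [6 5 4 3 2 1 0]
After op 2 (reverse): [0 1 2 3 4 5 6]
After op 3 (out_shuffle): [0 4 1 5 2 6 3]
After op 4 (in_shuffle): [5 0 2 4 6 1 3]
After op 5 (in_shuffle): [4 5 6 0 1 2 3]
After op 6 (reverse): [3 2 1 0 6 5 4]
After op 7 (in_shuffle): [0 3 6 2 5 1 4]
After op 8 (reverse): [4 1 5 2 6 3 0]
Position 2: card 5.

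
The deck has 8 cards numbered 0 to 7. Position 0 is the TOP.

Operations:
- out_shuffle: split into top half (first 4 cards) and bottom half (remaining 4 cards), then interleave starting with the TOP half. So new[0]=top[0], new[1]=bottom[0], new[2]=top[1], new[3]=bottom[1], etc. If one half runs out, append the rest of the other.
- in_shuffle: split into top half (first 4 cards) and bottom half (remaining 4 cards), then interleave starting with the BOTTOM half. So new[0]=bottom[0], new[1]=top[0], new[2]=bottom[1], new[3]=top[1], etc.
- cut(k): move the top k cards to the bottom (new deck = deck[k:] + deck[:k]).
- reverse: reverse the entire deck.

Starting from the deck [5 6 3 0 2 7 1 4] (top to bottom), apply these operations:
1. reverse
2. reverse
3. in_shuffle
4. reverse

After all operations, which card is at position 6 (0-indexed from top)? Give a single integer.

After op 1 (reverse): [4 1 7 2 0 3 6 5]
After op 2 (reverse): [5 6 3 0 2 7 1 4]
After op 3 (in_shuffle): [2 5 7 6 1 3 4 0]
After op 4 (reverse): [0 4 3 1 6 7 5 2]
Position 6: card 5.

Answer: 5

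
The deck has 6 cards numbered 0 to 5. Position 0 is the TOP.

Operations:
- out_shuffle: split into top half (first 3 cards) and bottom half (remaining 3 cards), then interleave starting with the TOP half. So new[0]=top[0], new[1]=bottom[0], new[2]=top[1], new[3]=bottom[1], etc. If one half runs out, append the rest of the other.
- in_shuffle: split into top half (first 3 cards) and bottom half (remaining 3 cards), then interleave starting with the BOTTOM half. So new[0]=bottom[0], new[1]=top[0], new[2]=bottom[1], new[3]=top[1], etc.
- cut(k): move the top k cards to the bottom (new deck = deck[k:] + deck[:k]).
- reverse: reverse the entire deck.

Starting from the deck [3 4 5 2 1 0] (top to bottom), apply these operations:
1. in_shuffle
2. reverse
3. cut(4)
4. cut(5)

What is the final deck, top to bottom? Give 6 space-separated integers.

Answer: 1 3 2 5 0 4

Derivation:
After op 1 (in_shuffle): [2 3 1 4 0 5]
After op 2 (reverse): [5 0 4 1 3 2]
After op 3 (cut(4)): [3 2 5 0 4 1]
After op 4 (cut(5)): [1 3 2 5 0 4]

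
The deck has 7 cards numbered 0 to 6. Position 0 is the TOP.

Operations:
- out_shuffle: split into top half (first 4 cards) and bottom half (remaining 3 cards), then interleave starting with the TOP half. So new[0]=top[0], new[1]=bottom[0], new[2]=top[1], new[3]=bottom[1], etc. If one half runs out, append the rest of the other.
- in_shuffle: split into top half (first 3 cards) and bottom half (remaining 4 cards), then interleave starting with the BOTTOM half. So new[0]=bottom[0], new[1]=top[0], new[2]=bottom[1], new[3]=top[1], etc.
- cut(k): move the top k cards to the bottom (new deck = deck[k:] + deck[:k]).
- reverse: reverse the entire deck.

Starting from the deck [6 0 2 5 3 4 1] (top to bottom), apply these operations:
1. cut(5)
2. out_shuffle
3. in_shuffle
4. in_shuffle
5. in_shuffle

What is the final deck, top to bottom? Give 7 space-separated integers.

After op 1 (cut(5)): [4 1 6 0 2 5 3]
After op 2 (out_shuffle): [4 2 1 5 6 3 0]
After op 3 (in_shuffle): [5 4 6 2 3 1 0]
After op 4 (in_shuffle): [2 5 3 4 1 6 0]
After op 5 (in_shuffle): [4 2 1 5 6 3 0]

Answer: 4 2 1 5 6 3 0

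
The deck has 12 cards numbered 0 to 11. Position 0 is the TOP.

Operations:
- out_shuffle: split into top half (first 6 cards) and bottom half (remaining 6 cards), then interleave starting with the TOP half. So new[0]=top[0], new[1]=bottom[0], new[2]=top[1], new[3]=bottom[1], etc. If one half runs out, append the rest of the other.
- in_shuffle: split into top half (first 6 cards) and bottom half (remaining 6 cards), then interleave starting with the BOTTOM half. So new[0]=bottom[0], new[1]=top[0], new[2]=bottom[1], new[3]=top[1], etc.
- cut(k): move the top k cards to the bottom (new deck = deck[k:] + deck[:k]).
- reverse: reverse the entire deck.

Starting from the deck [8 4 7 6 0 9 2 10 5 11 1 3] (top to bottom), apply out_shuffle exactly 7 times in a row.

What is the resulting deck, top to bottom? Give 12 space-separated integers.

After op 1 (out_shuffle): [8 2 4 10 7 5 6 11 0 1 9 3]
After op 2 (out_shuffle): [8 6 2 11 4 0 10 1 7 9 5 3]
After op 3 (out_shuffle): [8 10 6 1 2 7 11 9 4 5 0 3]
After op 4 (out_shuffle): [8 11 10 9 6 4 1 5 2 0 7 3]
After op 5 (out_shuffle): [8 1 11 5 10 2 9 0 6 7 4 3]
After op 6 (out_shuffle): [8 9 1 0 11 6 5 7 10 4 2 3]
After op 7 (out_shuffle): [8 5 9 7 1 10 0 4 11 2 6 3]

Answer: 8 5 9 7 1 10 0 4 11 2 6 3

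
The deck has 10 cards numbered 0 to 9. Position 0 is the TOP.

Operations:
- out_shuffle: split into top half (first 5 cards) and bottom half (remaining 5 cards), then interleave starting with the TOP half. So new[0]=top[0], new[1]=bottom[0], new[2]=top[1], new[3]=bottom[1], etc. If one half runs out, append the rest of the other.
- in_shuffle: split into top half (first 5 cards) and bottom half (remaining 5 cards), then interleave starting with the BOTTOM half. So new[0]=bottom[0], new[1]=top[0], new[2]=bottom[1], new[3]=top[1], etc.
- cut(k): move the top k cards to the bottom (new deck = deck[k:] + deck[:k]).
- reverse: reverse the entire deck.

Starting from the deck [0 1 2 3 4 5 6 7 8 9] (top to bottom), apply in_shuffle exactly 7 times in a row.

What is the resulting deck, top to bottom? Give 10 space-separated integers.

After op 1 (in_shuffle): [5 0 6 1 7 2 8 3 9 4]
After op 2 (in_shuffle): [2 5 8 0 3 6 9 1 4 7]
After op 3 (in_shuffle): [6 2 9 5 1 8 4 0 7 3]
After op 4 (in_shuffle): [8 6 4 2 0 9 7 5 3 1]
After op 5 (in_shuffle): [9 8 7 6 5 4 3 2 1 0]
After op 6 (in_shuffle): [4 9 3 8 2 7 1 6 0 5]
After op 7 (in_shuffle): [7 4 1 9 6 3 0 8 5 2]

Answer: 7 4 1 9 6 3 0 8 5 2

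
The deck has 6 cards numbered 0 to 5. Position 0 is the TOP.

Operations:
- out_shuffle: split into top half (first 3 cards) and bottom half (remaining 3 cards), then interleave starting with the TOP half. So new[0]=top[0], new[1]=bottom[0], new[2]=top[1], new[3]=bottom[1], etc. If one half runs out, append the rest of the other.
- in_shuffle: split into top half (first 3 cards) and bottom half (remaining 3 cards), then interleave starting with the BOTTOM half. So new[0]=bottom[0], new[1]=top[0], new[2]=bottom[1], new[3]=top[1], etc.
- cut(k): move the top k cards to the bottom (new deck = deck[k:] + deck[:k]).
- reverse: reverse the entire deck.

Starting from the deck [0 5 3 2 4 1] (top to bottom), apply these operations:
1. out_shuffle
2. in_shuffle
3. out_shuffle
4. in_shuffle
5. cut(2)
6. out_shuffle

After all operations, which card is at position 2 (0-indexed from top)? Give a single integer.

After op 1 (out_shuffle): [0 2 5 4 3 1]
After op 2 (in_shuffle): [4 0 3 2 1 5]
After op 3 (out_shuffle): [4 2 0 1 3 5]
After op 4 (in_shuffle): [1 4 3 2 5 0]
After op 5 (cut(2)): [3 2 5 0 1 4]
After op 6 (out_shuffle): [3 0 2 1 5 4]
Position 2: card 2.

Answer: 2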